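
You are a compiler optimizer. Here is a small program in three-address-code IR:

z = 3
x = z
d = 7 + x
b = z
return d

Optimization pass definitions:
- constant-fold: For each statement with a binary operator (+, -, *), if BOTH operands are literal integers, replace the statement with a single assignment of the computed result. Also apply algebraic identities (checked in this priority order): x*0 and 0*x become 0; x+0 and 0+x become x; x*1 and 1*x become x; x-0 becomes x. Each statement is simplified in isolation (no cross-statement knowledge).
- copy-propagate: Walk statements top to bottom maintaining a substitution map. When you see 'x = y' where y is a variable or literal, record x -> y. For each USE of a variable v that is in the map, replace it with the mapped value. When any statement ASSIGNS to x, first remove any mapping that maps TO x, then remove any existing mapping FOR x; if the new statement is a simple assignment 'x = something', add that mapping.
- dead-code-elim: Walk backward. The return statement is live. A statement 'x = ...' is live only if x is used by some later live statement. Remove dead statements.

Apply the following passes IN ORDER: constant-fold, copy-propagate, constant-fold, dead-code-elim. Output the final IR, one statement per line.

Initial IR:
  z = 3
  x = z
  d = 7 + x
  b = z
  return d
After constant-fold (5 stmts):
  z = 3
  x = z
  d = 7 + x
  b = z
  return d
After copy-propagate (5 stmts):
  z = 3
  x = 3
  d = 7 + 3
  b = 3
  return d
After constant-fold (5 stmts):
  z = 3
  x = 3
  d = 10
  b = 3
  return d
After dead-code-elim (2 stmts):
  d = 10
  return d

Answer: d = 10
return d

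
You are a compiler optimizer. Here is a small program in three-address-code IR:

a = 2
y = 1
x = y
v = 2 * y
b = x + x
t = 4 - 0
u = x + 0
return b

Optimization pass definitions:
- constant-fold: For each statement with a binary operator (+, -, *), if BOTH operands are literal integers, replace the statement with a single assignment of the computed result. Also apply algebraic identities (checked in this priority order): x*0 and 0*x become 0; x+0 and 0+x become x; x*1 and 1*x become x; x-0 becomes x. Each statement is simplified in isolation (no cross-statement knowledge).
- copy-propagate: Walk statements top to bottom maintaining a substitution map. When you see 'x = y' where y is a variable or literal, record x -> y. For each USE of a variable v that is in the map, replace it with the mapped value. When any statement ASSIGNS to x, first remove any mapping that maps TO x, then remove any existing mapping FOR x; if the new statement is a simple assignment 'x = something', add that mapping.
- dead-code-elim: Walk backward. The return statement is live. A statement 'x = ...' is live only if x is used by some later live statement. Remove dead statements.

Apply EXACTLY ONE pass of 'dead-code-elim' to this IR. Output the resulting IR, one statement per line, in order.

Answer: y = 1
x = y
b = x + x
return b

Derivation:
Applying dead-code-elim statement-by-statement:
  [8] return b  -> KEEP (return); live=['b']
  [7] u = x + 0  -> DEAD (u not live)
  [6] t = 4 - 0  -> DEAD (t not live)
  [5] b = x + x  -> KEEP; live=['x']
  [4] v = 2 * y  -> DEAD (v not live)
  [3] x = y  -> KEEP; live=['y']
  [2] y = 1  -> KEEP; live=[]
  [1] a = 2  -> DEAD (a not live)
Result (4 stmts):
  y = 1
  x = y
  b = x + x
  return b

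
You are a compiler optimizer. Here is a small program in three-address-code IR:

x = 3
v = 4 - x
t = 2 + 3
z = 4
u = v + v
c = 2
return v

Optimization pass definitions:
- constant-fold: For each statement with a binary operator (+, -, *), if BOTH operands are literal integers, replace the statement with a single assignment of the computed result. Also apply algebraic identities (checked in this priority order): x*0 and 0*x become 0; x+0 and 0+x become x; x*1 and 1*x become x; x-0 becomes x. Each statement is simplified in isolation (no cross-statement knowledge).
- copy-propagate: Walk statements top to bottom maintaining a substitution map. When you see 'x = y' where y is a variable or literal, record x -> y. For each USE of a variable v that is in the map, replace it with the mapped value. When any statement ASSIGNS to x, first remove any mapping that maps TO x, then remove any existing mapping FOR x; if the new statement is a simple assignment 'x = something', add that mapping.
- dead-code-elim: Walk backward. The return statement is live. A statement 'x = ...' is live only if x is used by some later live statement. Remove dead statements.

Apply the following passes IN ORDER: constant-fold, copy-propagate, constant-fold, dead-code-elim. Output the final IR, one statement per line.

Answer: v = 1
return v

Derivation:
Initial IR:
  x = 3
  v = 4 - x
  t = 2 + 3
  z = 4
  u = v + v
  c = 2
  return v
After constant-fold (7 stmts):
  x = 3
  v = 4 - x
  t = 5
  z = 4
  u = v + v
  c = 2
  return v
After copy-propagate (7 stmts):
  x = 3
  v = 4 - 3
  t = 5
  z = 4
  u = v + v
  c = 2
  return v
After constant-fold (7 stmts):
  x = 3
  v = 1
  t = 5
  z = 4
  u = v + v
  c = 2
  return v
After dead-code-elim (2 stmts):
  v = 1
  return v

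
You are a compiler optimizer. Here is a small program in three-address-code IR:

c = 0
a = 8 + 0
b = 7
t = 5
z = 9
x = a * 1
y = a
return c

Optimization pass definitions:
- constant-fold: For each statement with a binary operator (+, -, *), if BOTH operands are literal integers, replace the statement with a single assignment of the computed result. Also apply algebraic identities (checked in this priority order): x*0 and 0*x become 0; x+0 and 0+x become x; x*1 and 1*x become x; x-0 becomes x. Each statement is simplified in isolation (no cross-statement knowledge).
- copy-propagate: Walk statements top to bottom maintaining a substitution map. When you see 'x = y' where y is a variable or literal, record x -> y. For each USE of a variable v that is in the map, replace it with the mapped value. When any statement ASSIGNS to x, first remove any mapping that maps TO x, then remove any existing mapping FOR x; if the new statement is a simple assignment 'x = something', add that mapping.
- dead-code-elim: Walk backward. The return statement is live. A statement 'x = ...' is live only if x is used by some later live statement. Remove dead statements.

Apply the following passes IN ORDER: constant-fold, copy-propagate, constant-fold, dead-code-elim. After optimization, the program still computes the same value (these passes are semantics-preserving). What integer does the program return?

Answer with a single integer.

Initial IR:
  c = 0
  a = 8 + 0
  b = 7
  t = 5
  z = 9
  x = a * 1
  y = a
  return c
After constant-fold (8 stmts):
  c = 0
  a = 8
  b = 7
  t = 5
  z = 9
  x = a
  y = a
  return c
After copy-propagate (8 stmts):
  c = 0
  a = 8
  b = 7
  t = 5
  z = 9
  x = 8
  y = 8
  return 0
After constant-fold (8 stmts):
  c = 0
  a = 8
  b = 7
  t = 5
  z = 9
  x = 8
  y = 8
  return 0
After dead-code-elim (1 stmts):
  return 0
Evaluate:
  c = 0  =>  c = 0
  a = 8 + 0  =>  a = 8
  b = 7  =>  b = 7
  t = 5  =>  t = 5
  z = 9  =>  z = 9
  x = a * 1  =>  x = 8
  y = a  =>  y = 8
  return c = 0

Answer: 0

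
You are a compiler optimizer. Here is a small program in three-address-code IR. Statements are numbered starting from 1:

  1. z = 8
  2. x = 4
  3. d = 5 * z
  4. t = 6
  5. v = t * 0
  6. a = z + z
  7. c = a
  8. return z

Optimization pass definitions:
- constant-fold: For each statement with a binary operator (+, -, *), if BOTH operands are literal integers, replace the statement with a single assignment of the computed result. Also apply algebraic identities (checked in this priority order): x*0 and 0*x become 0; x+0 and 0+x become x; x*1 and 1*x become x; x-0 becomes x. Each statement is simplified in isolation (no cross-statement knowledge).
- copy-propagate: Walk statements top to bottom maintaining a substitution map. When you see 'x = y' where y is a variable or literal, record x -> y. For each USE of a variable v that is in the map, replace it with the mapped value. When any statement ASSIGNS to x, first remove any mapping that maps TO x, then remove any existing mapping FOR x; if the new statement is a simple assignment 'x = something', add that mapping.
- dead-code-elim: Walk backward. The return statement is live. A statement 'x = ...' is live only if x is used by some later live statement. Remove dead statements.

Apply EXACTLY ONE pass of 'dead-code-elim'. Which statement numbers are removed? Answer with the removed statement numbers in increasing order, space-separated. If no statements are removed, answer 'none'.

Answer: 2 3 4 5 6 7

Derivation:
Backward liveness scan:
Stmt 1 'z = 8': KEEP (z is live); live-in = []
Stmt 2 'x = 4': DEAD (x not in live set ['z'])
Stmt 3 'd = 5 * z': DEAD (d not in live set ['z'])
Stmt 4 't = 6': DEAD (t not in live set ['z'])
Stmt 5 'v = t * 0': DEAD (v not in live set ['z'])
Stmt 6 'a = z + z': DEAD (a not in live set ['z'])
Stmt 7 'c = a': DEAD (c not in live set ['z'])
Stmt 8 'return z': KEEP (return); live-in = ['z']
Removed statement numbers: [2, 3, 4, 5, 6, 7]
Surviving IR:
  z = 8
  return z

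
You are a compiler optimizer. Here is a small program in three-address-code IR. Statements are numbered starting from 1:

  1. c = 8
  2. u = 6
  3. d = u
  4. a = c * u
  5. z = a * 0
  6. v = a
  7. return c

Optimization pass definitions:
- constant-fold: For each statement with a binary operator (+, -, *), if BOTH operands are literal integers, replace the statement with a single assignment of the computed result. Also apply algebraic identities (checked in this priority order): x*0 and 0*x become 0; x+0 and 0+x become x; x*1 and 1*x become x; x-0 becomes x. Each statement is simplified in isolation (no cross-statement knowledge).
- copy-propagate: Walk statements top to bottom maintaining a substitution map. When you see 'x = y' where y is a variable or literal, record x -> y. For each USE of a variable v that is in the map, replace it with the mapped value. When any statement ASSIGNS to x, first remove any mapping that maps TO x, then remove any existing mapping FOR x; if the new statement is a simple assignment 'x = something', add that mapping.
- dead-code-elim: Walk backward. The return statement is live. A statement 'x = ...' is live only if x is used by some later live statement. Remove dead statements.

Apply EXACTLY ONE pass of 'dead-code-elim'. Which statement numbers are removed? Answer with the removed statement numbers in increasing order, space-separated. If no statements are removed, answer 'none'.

Backward liveness scan:
Stmt 1 'c = 8': KEEP (c is live); live-in = []
Stmt 2 'u = 6': DEAD (u not in live set ['c'])
Stmt 3 'd = u': DEAD (d not in live set ['c'])
Stmt 4 'a = c * u': DEAD (a not in live set ['c'])
Stmt 5 'z = a * 0': DEAD (z not in live set ['c'])
Stmt 6 'v = a': DEAD (v not in live set ['c'])
Stmt 7 'return c': KEEP (return); live-in = ['c']
Removed statement numbers: [2, 3, 4, 5, 6]
Surviving IR:
  c = 8
  return c

Answer: 2 3 4 5 6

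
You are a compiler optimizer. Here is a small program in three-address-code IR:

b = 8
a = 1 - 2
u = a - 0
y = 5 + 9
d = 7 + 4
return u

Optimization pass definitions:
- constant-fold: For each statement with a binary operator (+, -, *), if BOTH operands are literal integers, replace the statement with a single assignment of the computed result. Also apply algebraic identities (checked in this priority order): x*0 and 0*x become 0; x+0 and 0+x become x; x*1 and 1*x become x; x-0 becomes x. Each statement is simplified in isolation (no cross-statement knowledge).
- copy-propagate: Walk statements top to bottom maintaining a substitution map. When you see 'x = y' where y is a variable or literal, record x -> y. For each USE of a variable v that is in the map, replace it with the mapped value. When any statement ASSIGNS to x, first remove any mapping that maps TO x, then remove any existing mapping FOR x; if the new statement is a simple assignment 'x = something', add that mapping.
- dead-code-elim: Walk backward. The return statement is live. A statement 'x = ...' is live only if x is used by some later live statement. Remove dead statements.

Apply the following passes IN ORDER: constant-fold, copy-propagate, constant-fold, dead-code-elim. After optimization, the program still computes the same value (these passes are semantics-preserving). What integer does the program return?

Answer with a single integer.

Answer: -1

Derivation:
Initial IR:
  b = 8
  a = 1 - 2
  u = a - 0
  y = 5 + 9
  d = 7 + 4
  return u
After constant-fold (6 stmts):
  b = 8
  a = -1
  u = a
  y = 14
  d = 11
  return u
After copy-propagate (6 stmts):
  b = 8
  a = -1
  u = -1
  y = 14
  d = 11
  return -1
After constant-fold (6 stmts):
  b = 8
  a = -1
  u = -1
  y = 14
  d = 11
  return -1
After dead-code-elim (1 stmts):
  return -1
Evaluate:
  b = 8  =>  b = 8
  a = 1 - 2  =>  a = -1
  u = a - 0  =>  u = -1
  y = 5 + 9  =>  y = 14
  d = 7 + 4  =>  d = 11
  return u = -1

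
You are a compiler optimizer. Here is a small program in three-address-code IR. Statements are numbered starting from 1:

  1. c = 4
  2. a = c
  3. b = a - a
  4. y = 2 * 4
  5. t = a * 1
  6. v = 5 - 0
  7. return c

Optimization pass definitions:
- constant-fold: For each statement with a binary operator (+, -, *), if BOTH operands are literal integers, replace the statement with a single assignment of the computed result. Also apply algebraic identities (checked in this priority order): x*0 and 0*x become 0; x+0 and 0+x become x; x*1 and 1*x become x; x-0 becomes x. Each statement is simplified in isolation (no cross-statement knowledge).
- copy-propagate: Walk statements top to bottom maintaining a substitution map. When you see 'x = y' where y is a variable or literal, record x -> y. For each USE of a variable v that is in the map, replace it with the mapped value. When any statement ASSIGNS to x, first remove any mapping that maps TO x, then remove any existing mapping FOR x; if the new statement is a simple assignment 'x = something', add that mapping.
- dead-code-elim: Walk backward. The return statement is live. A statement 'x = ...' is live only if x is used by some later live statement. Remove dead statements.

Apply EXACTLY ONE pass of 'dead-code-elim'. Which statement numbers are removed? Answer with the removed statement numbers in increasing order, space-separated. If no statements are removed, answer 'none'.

Answer: 2 3 4 5 6

Derivation:
Backward liveness scan:
Stmt 1 'c = 4': KEEP (c is live); live-in = []
Stmt 2 'a = c': DEAD (a not in live set ['c'])
Stmt 3 'b = a - a': DEAD (b not in live set ['c'])
Stmt 4 'y = 2 * 4': DEAD (y not in live set ['c'])
Stmt 5 't = a * 1': DEAD (t not in live set ['c'])
Stmt 6 'v = 5 - 0': DEAD (v not in live set ['c'])
Stmt 7 'return c': KEEP (return); live-in = ['c']
Removed statement numbers: [2, 3, 4, 5, 6]
Surviving IR:
  c = 4
  return c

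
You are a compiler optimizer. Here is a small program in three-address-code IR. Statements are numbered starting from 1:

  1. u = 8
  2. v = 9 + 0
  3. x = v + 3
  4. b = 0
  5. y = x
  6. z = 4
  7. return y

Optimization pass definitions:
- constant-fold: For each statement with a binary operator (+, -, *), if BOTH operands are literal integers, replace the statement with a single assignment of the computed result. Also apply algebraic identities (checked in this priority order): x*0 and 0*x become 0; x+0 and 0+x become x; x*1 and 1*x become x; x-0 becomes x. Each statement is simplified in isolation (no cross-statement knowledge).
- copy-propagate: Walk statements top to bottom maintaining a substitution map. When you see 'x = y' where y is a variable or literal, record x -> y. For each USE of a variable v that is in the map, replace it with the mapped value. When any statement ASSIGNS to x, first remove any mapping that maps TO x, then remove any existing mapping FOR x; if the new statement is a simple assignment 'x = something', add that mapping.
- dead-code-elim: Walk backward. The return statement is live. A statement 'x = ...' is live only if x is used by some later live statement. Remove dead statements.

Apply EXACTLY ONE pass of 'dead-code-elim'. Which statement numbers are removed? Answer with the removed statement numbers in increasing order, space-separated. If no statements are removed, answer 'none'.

Answer: 1 4 6

Derivation:
Backward liveness scan:
Stmt 1 'u = 8': DEAD (u not in live set [])
Stmt 2 'v = 9 + 0': KEEP (v is live); live-in = []
Stmt 3 'x = v + 3': KEEP (x is live); live-in = ['v']
Stmt 4 'b = 0': DEAD (b not in live set ['x'])
Stmt 5 'y = x': KEEP (y is live); live-in = ['x']
Stmt 6 'z = 4': DEAD (z not in live set ['y'])
Stmt 7 'return y': KEEP (return); live-in = ['y']
Removed statement numbers: [1, 4, 6]
Surviving IR:
  v = 9 + 0
  x = v + 3
  y = x
  return y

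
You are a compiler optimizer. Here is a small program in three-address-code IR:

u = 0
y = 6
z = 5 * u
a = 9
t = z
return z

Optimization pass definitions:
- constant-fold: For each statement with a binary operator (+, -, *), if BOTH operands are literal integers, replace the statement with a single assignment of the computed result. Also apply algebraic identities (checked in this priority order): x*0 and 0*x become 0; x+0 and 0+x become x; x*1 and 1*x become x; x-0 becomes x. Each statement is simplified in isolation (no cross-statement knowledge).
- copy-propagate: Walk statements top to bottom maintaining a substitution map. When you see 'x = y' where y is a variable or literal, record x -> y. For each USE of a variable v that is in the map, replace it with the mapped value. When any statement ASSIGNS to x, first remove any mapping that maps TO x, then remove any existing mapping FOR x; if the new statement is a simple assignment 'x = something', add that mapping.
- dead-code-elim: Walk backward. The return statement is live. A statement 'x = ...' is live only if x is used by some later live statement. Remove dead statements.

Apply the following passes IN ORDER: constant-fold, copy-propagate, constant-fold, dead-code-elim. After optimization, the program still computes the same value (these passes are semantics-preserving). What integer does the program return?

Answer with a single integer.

Initial IR:
  u = 0
  y = 6
  z = 5 * u
  a = 9
  t = z
  return z
After constant-fold (6 stmts):
  u = 0
  y = 6
  z = 5 * u
  a = 9
  t = z
  return z
After copy-propagate (6 stmts):
  u = 0
  y = 6
  z = 5 * 0
  a = 9
  t = z
  return z
After constant-fold (6 stmts):
  u = 0
  y = 6
  z = 0
  a = 9
  t = z
  return z
After dead-code-elim (2 stmts):
  z = 0
  return z
Evaluate:
  u = 0  =>  u = 0
  y = 6  =>  y = 6
  z = 5 * u  =>  z = 0
  a = 9  =>  a = 9
  t = z  =>  t = 0
  return z = 0

Answer: 0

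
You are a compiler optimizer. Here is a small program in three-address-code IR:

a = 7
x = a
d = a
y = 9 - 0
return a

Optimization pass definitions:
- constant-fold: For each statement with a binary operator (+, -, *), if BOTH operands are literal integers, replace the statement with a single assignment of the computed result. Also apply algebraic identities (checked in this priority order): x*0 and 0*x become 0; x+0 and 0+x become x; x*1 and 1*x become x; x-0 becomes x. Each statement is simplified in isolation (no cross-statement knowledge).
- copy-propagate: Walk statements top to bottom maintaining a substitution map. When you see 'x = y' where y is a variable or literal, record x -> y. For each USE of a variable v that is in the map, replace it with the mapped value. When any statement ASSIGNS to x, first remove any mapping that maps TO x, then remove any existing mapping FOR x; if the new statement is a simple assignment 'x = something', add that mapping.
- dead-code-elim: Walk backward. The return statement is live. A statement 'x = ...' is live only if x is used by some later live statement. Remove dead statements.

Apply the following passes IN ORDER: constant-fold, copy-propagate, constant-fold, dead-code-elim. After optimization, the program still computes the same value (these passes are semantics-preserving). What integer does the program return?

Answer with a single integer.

Initial IR:
  a = 7
  x = a
  d = a
  y = 9 - 0
  return a
After constant-fold (5 stmts):
  a = 7
  x = a
  d = a
  y = 9
  return a
After copy-propagate (5 stmts):
  a = 7
  x = 7
  d = 7
  y = 9
  return 7
After constant-fold (5 stmts):
  a = 7
  x = 7
  d = 7
  y = 9
  return 7
After dead-code-elim (1 stmts):
  return 7
Evaluate:
  a = 7  =>  a = 7
  x = a  =>  x = 7
  d = a  =>  d = 7
  y = 9 - 0  =>  y = 9
  return a = 7

Answer: 7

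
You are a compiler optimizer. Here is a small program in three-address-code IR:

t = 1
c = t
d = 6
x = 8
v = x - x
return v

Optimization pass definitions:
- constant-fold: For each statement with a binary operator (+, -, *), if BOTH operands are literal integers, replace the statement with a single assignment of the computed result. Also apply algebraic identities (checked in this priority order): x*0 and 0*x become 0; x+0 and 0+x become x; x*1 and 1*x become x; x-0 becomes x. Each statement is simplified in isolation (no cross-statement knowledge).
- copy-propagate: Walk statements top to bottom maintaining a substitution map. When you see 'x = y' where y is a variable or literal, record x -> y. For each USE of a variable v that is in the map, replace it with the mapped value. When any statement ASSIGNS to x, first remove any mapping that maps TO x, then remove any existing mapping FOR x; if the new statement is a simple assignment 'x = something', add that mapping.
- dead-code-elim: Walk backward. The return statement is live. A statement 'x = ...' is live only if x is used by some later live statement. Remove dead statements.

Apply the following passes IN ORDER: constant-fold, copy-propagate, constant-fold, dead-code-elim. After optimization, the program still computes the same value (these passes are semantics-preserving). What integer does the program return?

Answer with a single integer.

Initial IR:
  t = 1
  c = t
  d = 6
  x = 8
  v = x - x
  return v
After constant-fold (6 stmts):
  t = 1
  c = t
  d = 6
  x = 8
  v = x - x
  return v
After copy-propagate (6 stmts):
  t = 1
  c = 1
  d = 6
  x = 8
  v = 8 - 8
  return v
After constant-fold (6 stmts):
  t = 1
  c = 1
  d = 6
  x = 8
  v = 0
  return v
After dead-code-elim (2 stmts):
  v = 0
  return v
Evaluate:
  t = 1  =>  t = 1
  c = t  =>  c = 1
  d = 6  =>  d = 6
  x = 8  =>  x = 8
  v = x - x  =>  v = 0
  return v = 0

Answer: 0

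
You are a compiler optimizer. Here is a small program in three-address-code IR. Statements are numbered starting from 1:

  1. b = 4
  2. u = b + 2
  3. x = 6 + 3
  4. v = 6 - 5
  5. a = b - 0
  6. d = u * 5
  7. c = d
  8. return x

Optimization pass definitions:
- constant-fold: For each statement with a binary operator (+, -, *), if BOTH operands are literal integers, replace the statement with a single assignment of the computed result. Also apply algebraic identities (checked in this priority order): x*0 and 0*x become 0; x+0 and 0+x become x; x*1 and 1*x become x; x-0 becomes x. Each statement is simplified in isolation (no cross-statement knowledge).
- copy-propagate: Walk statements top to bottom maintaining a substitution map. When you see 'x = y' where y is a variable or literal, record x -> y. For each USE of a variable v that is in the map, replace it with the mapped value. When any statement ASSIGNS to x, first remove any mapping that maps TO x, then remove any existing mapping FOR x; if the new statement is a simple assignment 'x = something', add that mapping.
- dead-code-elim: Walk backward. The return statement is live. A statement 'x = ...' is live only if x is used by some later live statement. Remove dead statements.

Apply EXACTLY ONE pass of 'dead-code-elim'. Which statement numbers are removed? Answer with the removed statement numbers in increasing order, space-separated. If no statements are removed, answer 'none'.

Backward liveness scan:
Stmt 1 'b = 4': DEAD (b not in live set [])
Stmt 2 'u = b + 2': DEAD (u not in live set [])
Stmt 3 'x = 6 + 3': KEEP (x is live); live-in = []
Stmt 4 'v = 6 - 5': DEAD (v not in live set ['x'])
Stmt 5 'a = b - 0': DEAD (a not in live set ['x'])
Stmt 6 'd = u * 5': DEAD (d not in live set ['x'])
Stmt 7 'c = d': DEAD (c not in live set ['x'])
Stmt 8 'return x': KEEP (return); live-in = ['x']
Removed statement numbers: [1, 2, 4, 5, 6, 7]
Surviving IR:
  x = 6 + 3
  return x

Answer: 1 2 4 5 6 7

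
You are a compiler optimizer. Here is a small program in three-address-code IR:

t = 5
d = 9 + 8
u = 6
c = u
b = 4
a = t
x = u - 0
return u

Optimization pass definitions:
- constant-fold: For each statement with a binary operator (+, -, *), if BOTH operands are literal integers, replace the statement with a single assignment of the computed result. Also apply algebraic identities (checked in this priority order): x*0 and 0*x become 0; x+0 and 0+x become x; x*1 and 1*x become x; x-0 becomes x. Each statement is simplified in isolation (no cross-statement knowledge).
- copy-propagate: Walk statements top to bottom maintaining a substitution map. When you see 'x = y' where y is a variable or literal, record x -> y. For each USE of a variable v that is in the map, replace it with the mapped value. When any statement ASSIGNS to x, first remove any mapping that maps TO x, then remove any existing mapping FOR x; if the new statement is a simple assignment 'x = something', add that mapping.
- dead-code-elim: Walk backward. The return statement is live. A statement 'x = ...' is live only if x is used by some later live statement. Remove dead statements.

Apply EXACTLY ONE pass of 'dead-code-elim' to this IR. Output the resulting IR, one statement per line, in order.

Answer: u = 6
return u

Derivation:
Applying dead-code-elim statement-by-statement:
  [8] return u  -> KEEP (return); live=['u']
  [7] x = u - 0  -> DEAD (x not live)
  [6] a = t  -> DEAD (a not live)
  [5] b = 4  -> DEAD (b not live)
  [4] c = u  -> DEAD (c not live)
  [3] u = 6  -> KEEP; live=[]
  [2] d = 9 + 8  -> DEAD (d not live)
  [1] t = 5  -> DEAD (t not live)
Result (2 stmts):
  u = 6
  return u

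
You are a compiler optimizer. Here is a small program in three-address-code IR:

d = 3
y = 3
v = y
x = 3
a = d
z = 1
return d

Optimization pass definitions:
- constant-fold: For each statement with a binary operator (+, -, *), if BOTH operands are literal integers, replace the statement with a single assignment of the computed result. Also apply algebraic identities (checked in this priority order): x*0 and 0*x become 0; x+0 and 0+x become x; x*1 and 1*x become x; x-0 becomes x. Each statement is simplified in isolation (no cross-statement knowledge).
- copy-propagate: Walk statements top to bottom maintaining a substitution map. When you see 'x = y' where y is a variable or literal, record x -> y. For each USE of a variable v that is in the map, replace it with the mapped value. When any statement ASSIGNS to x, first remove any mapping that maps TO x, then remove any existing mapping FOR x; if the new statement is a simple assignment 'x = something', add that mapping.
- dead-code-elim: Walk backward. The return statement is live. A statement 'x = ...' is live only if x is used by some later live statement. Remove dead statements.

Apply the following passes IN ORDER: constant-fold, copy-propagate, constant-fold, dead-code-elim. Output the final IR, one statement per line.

Answer: return 3

Derivation:
Initial IR:
  d = 3
  y = 3
  v = y
  x = 3
  a = d
  z = 1
  return d
After constant-fold (7 stmts):
  d = 3
  y = 3
  v = y
  x = 3
  a = d
  z = 1
  return d
After copy-propagate (7 stmts):
  d = 3
  y = 3
  v = 3
  x = 3
  a = 3
  z = 1
  return 3
After constant-fold (7 stmts):
  d = 3
  y = 3
  v = 3
  x = 3
  a = 3
  z = 1
  return 3
After dead-code-elim (1 stmts):
  return 3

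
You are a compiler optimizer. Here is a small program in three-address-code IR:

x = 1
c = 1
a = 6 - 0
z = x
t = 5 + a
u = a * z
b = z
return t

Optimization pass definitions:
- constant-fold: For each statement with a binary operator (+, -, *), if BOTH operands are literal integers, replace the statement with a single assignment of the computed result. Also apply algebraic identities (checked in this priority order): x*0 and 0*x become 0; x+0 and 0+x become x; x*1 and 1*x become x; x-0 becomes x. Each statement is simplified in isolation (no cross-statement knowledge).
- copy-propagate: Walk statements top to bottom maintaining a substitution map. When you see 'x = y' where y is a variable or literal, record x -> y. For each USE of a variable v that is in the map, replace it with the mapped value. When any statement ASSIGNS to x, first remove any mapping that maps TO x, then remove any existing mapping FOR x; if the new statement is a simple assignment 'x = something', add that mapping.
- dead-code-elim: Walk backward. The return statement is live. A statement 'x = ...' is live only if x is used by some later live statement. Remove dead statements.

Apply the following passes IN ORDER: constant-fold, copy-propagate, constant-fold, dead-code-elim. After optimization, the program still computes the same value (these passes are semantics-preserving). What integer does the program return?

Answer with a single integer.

Initial IR:
  x = 1
  c = 1
  a = 6 - 0
  z = x
  t = 5 + a
  u = a * z
  b = z
  return t
After constant-fold (8 stmts):
  x = 1
  c = 1
  a = 6
  z = x
  t = 5 + a
  u = a * z
  b = z
  return t
After copy-propagate (8 stmts):
  x = 1
  c = 1
  a = 6
  z = 1
  t = 5 + 6
  u = 6 * 1
  b = 1
  return t
After constant-fold (8 stmts):
  x = 1
  c = 1
  a = 6
  z = 1
  t = 11
  u = 6
  b = 1
  return t
After dead-code-elim (2 stmts):
  t = 11
  return t
Evaluate:
  x = 1  =>  x = 1
  c = 1  =>  c = 1
  a = 6 - 0  =>  a = 6
  z = x  =>  z = 1
  t = 5 + a  =>  t = 11
  u = a * z  =>  u = 6
  b = z  =>  b = 1
  return t = 11

Answer: 11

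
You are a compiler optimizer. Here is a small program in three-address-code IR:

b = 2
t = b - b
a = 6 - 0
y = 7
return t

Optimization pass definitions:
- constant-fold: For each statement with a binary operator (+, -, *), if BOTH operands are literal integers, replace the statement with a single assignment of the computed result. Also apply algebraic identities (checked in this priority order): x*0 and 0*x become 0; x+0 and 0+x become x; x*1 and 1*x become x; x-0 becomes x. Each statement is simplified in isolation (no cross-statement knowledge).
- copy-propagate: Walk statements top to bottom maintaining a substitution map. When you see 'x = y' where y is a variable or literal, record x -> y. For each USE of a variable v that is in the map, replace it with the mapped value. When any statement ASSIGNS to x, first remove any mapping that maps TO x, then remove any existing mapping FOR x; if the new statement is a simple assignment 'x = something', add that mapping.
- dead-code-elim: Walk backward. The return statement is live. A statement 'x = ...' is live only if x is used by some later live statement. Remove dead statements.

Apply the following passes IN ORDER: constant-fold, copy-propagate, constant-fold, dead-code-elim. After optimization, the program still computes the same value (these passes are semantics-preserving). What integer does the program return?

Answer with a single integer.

Initial IR:
  b = 2
  t = b - b
  a = 6 - 0
  y = 7
  return t
After constant-fold (5 stmts):
  b = 2
  t = b - b
  a = 6
  y = 7
  return t
After copy-propagate (5 stmts):
  b = 2
  t = 2 - 2
  a = 6
  y = 7
  return t
After constant-fold (5 stmts):
  b = 2
  t = 0
  a = 6
  y = 7
  return t
After dead-code-elim (2 stmts):
  t = 0
  return t
Evaluate:
  b = 2  =>  b = 2
  t = b - b  =>  t = 0
  a = 6 - 0  =>  a = 6
  y = 7  =>  y = 7
  return t = 0

Answer: 0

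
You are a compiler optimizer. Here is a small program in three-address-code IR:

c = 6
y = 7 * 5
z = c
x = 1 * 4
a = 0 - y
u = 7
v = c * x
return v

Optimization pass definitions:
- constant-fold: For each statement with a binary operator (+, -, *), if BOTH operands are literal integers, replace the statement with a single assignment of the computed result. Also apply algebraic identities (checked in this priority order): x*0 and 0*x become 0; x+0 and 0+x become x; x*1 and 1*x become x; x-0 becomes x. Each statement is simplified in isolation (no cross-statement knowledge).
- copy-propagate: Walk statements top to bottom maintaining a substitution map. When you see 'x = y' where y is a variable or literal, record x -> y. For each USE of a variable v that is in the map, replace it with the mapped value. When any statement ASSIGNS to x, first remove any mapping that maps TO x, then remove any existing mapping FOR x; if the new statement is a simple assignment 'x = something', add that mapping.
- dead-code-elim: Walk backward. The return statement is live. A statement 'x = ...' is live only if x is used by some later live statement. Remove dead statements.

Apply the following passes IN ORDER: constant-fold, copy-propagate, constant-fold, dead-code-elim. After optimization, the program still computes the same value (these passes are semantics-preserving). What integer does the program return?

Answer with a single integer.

Answer: 24

Derivation:
Initial IR:
  c = 6
  y = 7 * 5
  z = c
  x = 1 * 4
  a = 0 - y
  u = 7
  v = c * x
  return v
After constant-fold (8 stmts):
  c = 6
  y = 35
  z = c
  x = 4
  a = 0 - y
  u = 7
  v = c * x
  return v
After copy-propagate (8 stmts):
  c = 6
  y = 35
  z = 6
  x = 4
  a = 0 - 35
  u = 7
  v = 6 * 4
  return v
After constant-fold (8 stmts):
  c = 6
  y = 35
  z = 6
  x = 4
  a = -35
  u = 7
  v = 24
  return v
After dead-code-elim (2 stmts):
  v = 24
  return v
Evaluate:
  c = 6  =>  c = 6
  y = 7 * 5  =>  y = 35
  z = c  =>  z = 6
  x = 1 * 4  =>  x = 4
  a = 0 - y  =>  a = -35
  u = 7  =>  u = 7
  v = c * x  =>  v = 24
  return v = 24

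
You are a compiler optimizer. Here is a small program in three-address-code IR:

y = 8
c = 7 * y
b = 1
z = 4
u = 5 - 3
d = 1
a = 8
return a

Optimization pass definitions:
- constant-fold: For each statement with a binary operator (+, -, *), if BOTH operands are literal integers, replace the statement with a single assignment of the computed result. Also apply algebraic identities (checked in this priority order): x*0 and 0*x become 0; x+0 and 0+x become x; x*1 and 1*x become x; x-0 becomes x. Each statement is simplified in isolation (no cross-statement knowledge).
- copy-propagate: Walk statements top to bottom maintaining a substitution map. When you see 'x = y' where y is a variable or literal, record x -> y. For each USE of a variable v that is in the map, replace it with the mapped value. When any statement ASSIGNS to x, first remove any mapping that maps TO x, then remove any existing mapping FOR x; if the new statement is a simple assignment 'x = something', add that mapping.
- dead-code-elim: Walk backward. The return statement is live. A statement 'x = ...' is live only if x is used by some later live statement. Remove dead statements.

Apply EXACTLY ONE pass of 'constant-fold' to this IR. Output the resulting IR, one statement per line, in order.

Answer: y = 8
c = 7 * y
b = 1
z = 4
u = 2
d = 1
a = 8
return a

Derivation:
Applying constant-fold statement-by-statement:
  [1] y = 8  (unchanged)
  [2] c = 7 * y  (unchanged)
  [3] b = 1  (unchanged)
  [4] z = 4  (unchanged)
  [5] u = 5 - 3  -> u = 2
  [6] d = 1  (unchanged)
  [7] a = 8  (unchanged)
  [8] return a  (unchanged)
Result (8 stmts):
  y = 8
  c = 7 * y
  b = 1
  z = 4
  u = 2
  d = 1
  a = 8
  return a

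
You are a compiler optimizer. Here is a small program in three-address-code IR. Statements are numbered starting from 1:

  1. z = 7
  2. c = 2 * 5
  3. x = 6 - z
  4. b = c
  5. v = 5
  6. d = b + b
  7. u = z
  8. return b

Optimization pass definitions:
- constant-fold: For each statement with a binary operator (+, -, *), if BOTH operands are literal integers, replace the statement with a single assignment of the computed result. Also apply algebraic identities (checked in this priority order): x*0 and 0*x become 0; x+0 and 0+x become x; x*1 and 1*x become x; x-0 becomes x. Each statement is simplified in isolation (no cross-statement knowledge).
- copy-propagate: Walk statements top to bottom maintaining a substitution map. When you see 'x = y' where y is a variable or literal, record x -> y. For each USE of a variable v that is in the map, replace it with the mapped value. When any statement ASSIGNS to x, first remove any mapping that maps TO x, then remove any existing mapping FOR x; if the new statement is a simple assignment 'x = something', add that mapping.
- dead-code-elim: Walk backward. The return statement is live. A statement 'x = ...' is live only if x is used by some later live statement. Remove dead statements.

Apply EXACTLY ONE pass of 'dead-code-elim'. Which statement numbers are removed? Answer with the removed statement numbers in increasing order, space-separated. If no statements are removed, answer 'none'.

Answer: 1 3 5 6 7

Derivation:
Backward liveness scan:
Stmt 1 'z = 7': DEAD (z not in live set [])
Stmt 2 'c = 2 * 5': KEEP (c is live); live-in = []
Stmt 3 'x = 6 - z': DEAD (x not in live set ['c'])
Stmt 4 'b = c': KEEP (b is live); live-in = ['c']
Stmt 5 'v = 5': DEAD (v not in live set ['b'])
Stmt 6 'd = b + b': DEAD (d not in live set ['b'])
Stmt 7 'u = z': DEAD (u not in live set ['b'])
Stmt 8 'return b': KEEP (return); live-in = ['b']
Removed statement numbers: [1, 3, 5, 6, 7]
Surviving IR:
  c = 2 * 5
  b = c
  return b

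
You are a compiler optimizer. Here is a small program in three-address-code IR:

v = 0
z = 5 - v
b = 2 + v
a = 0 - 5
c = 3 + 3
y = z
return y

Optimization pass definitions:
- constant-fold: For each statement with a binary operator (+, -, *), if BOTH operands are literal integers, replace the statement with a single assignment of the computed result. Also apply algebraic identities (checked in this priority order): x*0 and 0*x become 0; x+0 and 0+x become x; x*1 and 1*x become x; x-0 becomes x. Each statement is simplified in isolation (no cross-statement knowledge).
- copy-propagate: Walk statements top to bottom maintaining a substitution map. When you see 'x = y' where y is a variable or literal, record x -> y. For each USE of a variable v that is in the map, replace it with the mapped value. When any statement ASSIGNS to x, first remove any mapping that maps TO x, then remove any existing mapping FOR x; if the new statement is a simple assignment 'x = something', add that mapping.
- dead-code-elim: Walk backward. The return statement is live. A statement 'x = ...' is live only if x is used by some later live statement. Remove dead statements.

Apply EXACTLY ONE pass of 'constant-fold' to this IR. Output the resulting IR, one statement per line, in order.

Answer: v = 0
z = 5 - v
b = 2 + v
a = -5
c = 6
y = z
return y

Derivation:
Applying constant-fold statement-by-statement:
  [1] v = 0  (unchanged)
  [2] z = 5 - v  (unchanged)
  [3] b = 2 + v  (unchanged)
  [4] a = 0 - 5  -> a = -5
  [5] c = 3 + 3  -> c = 6
  [6] y = z  (unchanged)
  [7] return y  (unchanged)
Result (7 stmts):
  v = 0
  z = 5 - v
  b = 2 + v
  a = -5
  c = 6
  y = z
  return y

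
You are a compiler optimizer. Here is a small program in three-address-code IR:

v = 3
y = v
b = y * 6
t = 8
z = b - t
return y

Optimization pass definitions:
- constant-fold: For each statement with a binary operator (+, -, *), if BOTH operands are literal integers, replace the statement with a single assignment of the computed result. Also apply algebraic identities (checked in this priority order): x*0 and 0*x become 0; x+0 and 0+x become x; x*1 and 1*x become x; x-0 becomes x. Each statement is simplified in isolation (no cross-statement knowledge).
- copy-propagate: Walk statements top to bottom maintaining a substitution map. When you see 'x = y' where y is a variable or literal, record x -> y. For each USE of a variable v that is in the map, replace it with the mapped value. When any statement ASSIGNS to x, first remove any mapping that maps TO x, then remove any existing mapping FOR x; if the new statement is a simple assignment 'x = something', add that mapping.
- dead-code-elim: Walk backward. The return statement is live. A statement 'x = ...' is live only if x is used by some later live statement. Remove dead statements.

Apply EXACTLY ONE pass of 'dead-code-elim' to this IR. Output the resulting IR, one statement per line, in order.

Applying dead-code-elim statement-by-statement:
  [6] return y  -> KEEP (return); live=['y']
  [5] z = b - t  -> DEAD (z not live)
  [4] t = 8  -> DEAD (t not live)
  [3] b = y * 6  -> DEAD (b not live)
  [2] y = v  -> KEEP; live=['v']
  [1] v = 3  -> KEEP; live=[]
Result (3 stmts):
  v = 3
  y = v
  return y

Answer: v = 3
y = v
return y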